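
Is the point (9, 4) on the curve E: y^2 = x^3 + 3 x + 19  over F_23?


Check whether y^2 = x^3 + 3 x + 19 (mod 23) for (x, y) = (9, 4).
LHS: y^2 = 4^2 mod 23 = 16
RHS: x^3 + 3 x + 19 = 9^3 + 3*9 + 19 mod 23 = 16
LHS = RHS

Yes, on the curve


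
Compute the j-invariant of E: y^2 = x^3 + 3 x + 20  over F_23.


Delta = -16(4 a^3 + 27 b^2) mod 23 = 19
-1728 * (4 a)^3 = -1728 * (4*3)^3 mod 23 = 14
j = 14 * 19^(-1) mod 23 = 8

j = 8 (mod 23)


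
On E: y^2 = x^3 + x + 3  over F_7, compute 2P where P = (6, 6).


Doubling: s = (3 x1^2 + a) / (2 y1)
s = (3*6^2 + 1) / (2*6) mod 7 = 5
x3 = s^2 - 2 x1 mod 7 = 5^2 - 2*6 = 6
y3 = s (x1 - x3) - y1 mod 7 = 5 * (6 - 6) - 6 = 1

2P = (6, 1)


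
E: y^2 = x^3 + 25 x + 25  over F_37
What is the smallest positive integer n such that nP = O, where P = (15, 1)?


Compute successive multiples of P until we hit O:
  1P = (15, 1)
  2P = (0, 32)
  3P = (34, 21)
  4P = (34, 16)
  5P = (0, 5)
  6P = (15, 36)
  7P = O

ord(P) = 7


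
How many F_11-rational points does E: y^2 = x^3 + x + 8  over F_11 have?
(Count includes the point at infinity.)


For each x in F_11, count y with y^2 = x^3 + 1 x + 8 mod 11:
  x = 3: RHS = 5, y in [4, 7]  -> 2 point(s)
  x = 8: RHS = 0, y in [0]  -> 1 point(s)
  x = 9: RHS = 9, y in [3, 8]  -> 2 point(s)
Affine points: 5. Add the point at infinity: total = 6.

#E(F_11) = 6


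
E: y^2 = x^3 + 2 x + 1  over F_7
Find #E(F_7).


For each x in F_7, count y with y^2 = x^3 + 2 x + 1 mod 7:
  x = 0: RHS = 1, y in [1, 6]  -> 2 point(s)
  x = 1: RHS = 4, y in [2, 5]  -> 2 point(s)
Affine points: 4. Add the point at infinity: total = 5.

#E(F_7) = 5


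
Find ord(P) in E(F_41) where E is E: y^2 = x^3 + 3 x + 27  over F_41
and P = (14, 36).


Compute successive multiples of P until we hit O:
  1P = (14, 36)
  2P = (4, 29)
  3P = (28, 28)
  4P = (1, 21)
  5P = (30, 37)
  6P = (34, 14)
  7P = (2, 0)
  8P = (34, 27)
  ... (continuing to 14P)
  14P = O

ord(P) = 14


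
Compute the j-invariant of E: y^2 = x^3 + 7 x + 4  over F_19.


Delta = -16(4 a^3 + 27 b^2) mod 19 = 16
-1728 * (4 a)^3 = -1728 * (4*7)^3 mod 19 = 7
j = 7 * 16^(-1) mod 19 = 4

j = 4 (mod 19)


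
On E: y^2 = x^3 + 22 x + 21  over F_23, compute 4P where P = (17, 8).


k = 4 = 100_2 (binary, LSB first: 001)
Double-and-add from P = (17, 8):
  bit 0 = 0: acc unchanged = O
  bit 1 = 0: acc unchanged = O
  bit 2 = 1: acc = O + (5, 7) = (5, 7)

4P = (5, 7)


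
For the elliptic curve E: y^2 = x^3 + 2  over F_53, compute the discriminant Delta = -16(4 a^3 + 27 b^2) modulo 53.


4 a^3 + 27 b^2 = 4*0^3 + 27*2^2 = 0 + 108 = 108
Delta = -16 * (108) = -1728
Delta mod 53 = 21

Delta = 21 (mod 53)


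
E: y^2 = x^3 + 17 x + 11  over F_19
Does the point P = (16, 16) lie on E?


Check whether y^2 = x^3 + 17 x + 11 (mod 19) for (x, y) = (16, 16).
LHS: y^2 = 16^2 mod 19 = 9
RHS: x^3 + 17 x + 11 = 16^3 + 17*16 + 11 mod 19 = 9
LHS = RHS

Yes, on the curve


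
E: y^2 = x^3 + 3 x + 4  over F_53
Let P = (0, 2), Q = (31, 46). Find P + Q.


P != Q, so use the chord formula.
s = (y2 - y1) / (x2 - x1) = (44) / (31) mod 53 = 51
x3 = s^2 - x1 - x2 mod 53 = 51^2 - 0 - 31 = 26
y3 = s (x1 - x3) - y1 mod 53 = 51 * (0 - 26) - 2 = 50

P + Q = (26, 50)


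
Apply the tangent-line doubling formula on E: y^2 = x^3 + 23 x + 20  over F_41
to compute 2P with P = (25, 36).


Doubling: s = (3 x1^2 + a) / (2 y1)
s = (3*25^2 + 23) / (2*36) mod 41 = 7
x3 = s^2 - 2 x1 mod 41 = 7^2 - 2*25 = 40
y3 = s (x1 - x3) - y1 mod 41 = 7 * (25 - 40) - 36 = 23

2P = (40, 23)


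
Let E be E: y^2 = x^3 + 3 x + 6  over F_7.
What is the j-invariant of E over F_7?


Delta = -16(4 a^3 + 27 b^2) mod 7 = 3
-1728 * (4 a)^3 = -1728 * (4*3)^3 mod 7 = 6
j = 6 * 3^(-1) mod 7 = 2

j = 2 (mod 7)


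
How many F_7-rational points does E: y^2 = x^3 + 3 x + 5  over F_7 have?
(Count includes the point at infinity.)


For each x in F_7, count y with y^2 = x^3 + 3 x + 5 mod 7:
  x = 1: RHS = 2, y in [3, 4]  -> 2 point(s)
  x = 4: RHS = 4, y in [2, 5]  -> 2 point(s)
  x = 6: RHS = 1, y in [1, 6]  -> 2 point(s)
Affine points: 6. Add the point at infinity: total = 7.

#E(F_7) = 7


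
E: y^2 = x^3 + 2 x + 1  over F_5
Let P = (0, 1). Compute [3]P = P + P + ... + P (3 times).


k = 3 = 11_2 (binary, LSB first: 11)
Double-and-add from P = (0, 1):
  bit 0 = 1: acc = O + (0, 1) = (0, 1)
  bit 1 = 1: acc = (0, 1) + (1, 3) = (3, 3)

3P = (3, 3)


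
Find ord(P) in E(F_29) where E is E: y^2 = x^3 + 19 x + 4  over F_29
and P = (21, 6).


Compute successive multiples of P until we hit O:
  1P = (21, 6)
  2P = (10, 11)
  3P = (3, 28)
  4P = (9, 18)
  5P = (0, 2)
  6P = (1, 13)
  7P = (23, 15)
  8P = (27, 25)
  ... (continuing to 39P)
  39P = O

ord(P) = 39


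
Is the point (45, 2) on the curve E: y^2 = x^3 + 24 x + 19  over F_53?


Check whether y^2 = x^3 + 24 x + 19 (mod 53) for (x, y) = (45, 2).
LHS: y^2 = 2^2 mod 53 = 4
RHS: x^3 + 24 x + 19 = 45^3 + 24*45 + 19 mod 53 = 4
LHS = RHS

Yes, on the curve


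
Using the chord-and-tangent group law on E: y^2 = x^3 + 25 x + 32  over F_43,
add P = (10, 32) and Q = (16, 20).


P != Q, so use the chord formula.
s = (y2 - y1) / (x2 - x1) = (31) / (6) mod 43 = 41
x3 = s^2 - x1 - x2 mod 43 = 41^2 - 10 - 16 = 21
y3 = s (x1 - x3) - y1 mod 43 = 41 * (10 - 21) - 32 = 33

P + Q = (21, 33)


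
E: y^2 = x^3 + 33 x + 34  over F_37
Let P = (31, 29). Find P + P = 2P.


Doubling: s = (3 x1^2 + a) / (2 y1)
s = (3*31^2 + 33) / (2*29) mod 37 = 12
x3 = s^2 - 2 x1 mod 37 = 12^2 - 2*31 = 8
y3 = s (x1 - x3) - y1 mod 37 = 12 * (31 - 8) - 29 = 25

2P = (8, 25)


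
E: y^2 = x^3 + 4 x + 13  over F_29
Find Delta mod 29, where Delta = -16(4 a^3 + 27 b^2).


4 a^3 + 27 b^2 = 4*4^3 + 27*13^2 = 256 + 4563 = 4819
Delta = -16 * (4819) = -77104
Delta mod 29 = 7

Delta = 7 (mod 29)


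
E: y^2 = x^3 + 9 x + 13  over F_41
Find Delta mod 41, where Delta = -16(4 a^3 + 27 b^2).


4 a^3 + 27 b^2 = 4*9^3 + 27*13^2 = 2916 + 4563 = 7479
Delta = -16 * (7479) = -119664
Delta mod 41 = 15

Delta = 15 (mod 41)


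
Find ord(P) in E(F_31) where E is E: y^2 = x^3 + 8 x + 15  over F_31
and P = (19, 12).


Compute successive multiples of P until we hit O:
  1P = (19, 12)
  2P = (26, 25)
  3P = (4, 7)
  4P = (15, 10)
  5P = (5, 26)
  6P = (8, 8)
  7P = (9, 17)
  8P = (11, 15)
  ... (continuing to 38P)
  38P = O

ord(P) = 38


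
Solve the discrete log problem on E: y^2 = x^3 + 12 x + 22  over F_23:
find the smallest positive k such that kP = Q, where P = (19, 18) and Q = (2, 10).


Enumerate multiples of P until we hit Q = (2, 10):
  1P = (19, 18)
  2P = (21, 17)
  3P = (12, 13)
  4P = (8, 3)
  5P = (22, 3)
  6P = (7, 14)
  7P = (15, 14)
  8P = (13, 11)
  9P = (16, 20)
  10P = (14, 17)
  11P = (2, 13)
  12P = (11, 6)
  13P = (1, 9)
  14P = (9, 10)
  15P = (3, 4)
  16P = (5, 0)
  17P = (3, 19)
  18P = (9, 13)
  19P = (1, 14)
  20P = (11, 17)
  21P = (2, 10)
Match found at i = 21.

k = 21


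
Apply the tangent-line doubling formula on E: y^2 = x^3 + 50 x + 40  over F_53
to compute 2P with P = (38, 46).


Doubling: s = (3 x1^2 + a) / (2 y1)
s = (3*38^2 + 50) / (2*46) mod 53 = 5
x3 = s^2 - 2 x1 mod 53 = 5^2 - 2*38 = 2
y3 = s (x1 - x3) - y1 mod 53 = 5 * (38 - 2) - 46 = 28

2P = (2, 28)


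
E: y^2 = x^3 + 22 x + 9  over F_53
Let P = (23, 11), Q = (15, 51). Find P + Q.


P != Q, so use the chord formula.
s = (y2 - y1) / (x2 - x1) = (40) / (45) mod 53 = 48
x3 = s^2 - x1 - x2 mod 53 = 48^2 - 23 - 15 = 40
y3 = s (x1 - x3) - y1 mod 53 = 48 * (23 - 40) - 11 = 21

P + Q = (40, 21)


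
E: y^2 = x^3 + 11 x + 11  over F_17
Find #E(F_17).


For each x in F_17, count y with y^2 = x^3 + 11 x + 11 mod 17:
  x = 4: RHS = 0, y in [0]  -> 1 point(s)
  x = 5: RHS = 4, y in [2, 15]  -> 2 point(s)
  x = 6: RHS = 4, y in [2, 15]  -> 2 point(s)
  x = 8: RHS = 16, y in [4, 13]  -> 2 point(s)
  x = 10: RHS = 16, y in [4, 13]  -> 2 point(s)
  x = 11: RHS = 1, y in [1, 16]  -> 2 point(s)
  x = 12: RHS = 1, y in [1, 16]  -> 2 point(s)
  x = 14: RHS = 2, y in [6, 11]  -> 2 point(s)
  x = 15: RHS = 15, y in [7, 10]  -> 2 point(s)
  x = 16: RHS = 16, y in [4, 13]  -> 2 point(s)
Affine points: 19. Add the point at infinity: total = 20.

#E(F_17) = 20


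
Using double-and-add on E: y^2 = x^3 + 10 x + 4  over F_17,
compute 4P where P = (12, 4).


k = 4 = 100_2 (binary, LSB first: 001)
Double-and-add from P = (12, 4):
  bit 0 = 0: acc unchanged = O
  bit 1 = 0: acc unchanged = O
  bit 2 = 1: acc = O + (10, 4) = (10, 4)

4P = (10, 4)


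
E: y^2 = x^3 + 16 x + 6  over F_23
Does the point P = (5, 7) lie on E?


Check whether y^2 = x^3 + 16 x + 6 (mod 23) for (x, y) = (5, 7).
LHS: y^2 = 7^2 mod 23 = 3
RHS: x^3 + 16 x + 6 = 5^3 + 16*5 + 6 mod 23 = 4
LHS != RHS

No, not on the curve


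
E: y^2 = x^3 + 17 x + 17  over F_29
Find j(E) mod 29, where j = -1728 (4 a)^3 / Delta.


Delta = -16(4 a^3 + 27 b^2) mod 29 = 12
-1728 * (4 a)^3 = -1728 * (4*17)^3 mod 29 = 23
j = 23 * 12^(-1) mod 29 = 14

j = 14 (mod 29)


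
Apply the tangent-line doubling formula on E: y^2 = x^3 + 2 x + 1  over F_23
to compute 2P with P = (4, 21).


Doubling: s = (3 x1^2 + a) / (2 y1)
s = (3*4^2 + 2) / (2*21) mod 23 = 22
x3 = s^2 - 2 x1 mod 23 = 22^2 - 2*4 = 16
y3 = s (x1 - x3) - y1 mod 23 = 22 * (4 - 16) - 21 = 14

2P = (16, 14)


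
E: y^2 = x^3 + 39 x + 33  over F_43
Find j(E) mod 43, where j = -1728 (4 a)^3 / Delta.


Delta = -16(4 a^3 + 27 b^2) mod 43 = 26
-1728 * (4 a)^3 = -1728 * (4*39)^3 mod 43 = 2
j = 2 * 26^(-1) mod 43 = 10

j = 10 (mod 43)


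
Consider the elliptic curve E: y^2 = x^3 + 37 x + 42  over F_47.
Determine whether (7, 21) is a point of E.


Check whether y^2 = x^3 + 37 x + 42 (mod 47) for (x, y) = (7, 21).
LHS: y^2 = 21^2 mod 47 = 18
RHS: x^3 + 37 x + 42 = 7^3 + 37*7 + 42 mod 47 = 33
LHS != RHS

No, not on the curve


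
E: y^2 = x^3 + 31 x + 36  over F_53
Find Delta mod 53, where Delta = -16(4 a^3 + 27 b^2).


4 a^3 + 27 b^2 = 4*31^3 + 27*36^2 = 119164 + 34992 = 154156
Delta = -16 * (154156) = -2466496
Delta mod 53 = 18

Delta = 18 (mod 53)


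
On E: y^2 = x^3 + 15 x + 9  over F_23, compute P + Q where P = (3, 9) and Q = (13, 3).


P != Q, so use the chord formula.
s = (y2 - y1) / (x2 - x1) = (17) / (10) mod 23 = 4
x3 = s^2 - x1 - x2 mod 23 = 4^2 - 3 - 13 = 0
y3 = s (x1 - x3) - y1 mod 23 = 4 * (3 - 0) - 9 = 3

P + Q = (0, 3)


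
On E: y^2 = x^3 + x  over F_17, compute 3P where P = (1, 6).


k = 3 = 11_2 (binary, LSB first: 11)
Double-and-add from P = (1, 6):
  bit 0 = 1: acc = O + (1, 6) = (1, 6)
  bit 1 = 1: acc = (1, 6) + (0, 0) = (1, 11)

3P = (1, 11)


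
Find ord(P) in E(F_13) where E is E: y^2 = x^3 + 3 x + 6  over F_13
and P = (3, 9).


Compute successive multiples of P until we hit O:
  1P = (3, 9)
  2P = (4, 11)
  3P = (10, 3)
  4P = (1, 6)
  5P = (8, 3)
  6P = (5, 9)
  7P = (5, 4)
  8P = (8, 10)
  ... (continuing to 13P)
  13P = O

ord(P) = 13


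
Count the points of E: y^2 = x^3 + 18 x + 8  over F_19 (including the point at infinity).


For each x in F_19, count y with y^2 = x^3 + 18 x + 8 mod 19:
  x = 4: RHS = 11, y in [7, 12]  -> 2 point(s)
  x = 6: RHS = 9, y in [3, 16]  -> 2 point(s)
  x = 9: RHS = 6, y in [5, 14]  -> 2 point(s)
  x = 11: RHS = 17, y in [6, 13]  -> 2 point(s)
  x = 13: RHS = 7, y in [8, 11]  -> 2 point(s)
  x = 15: RHS = 5, y in [9, 10]  -> 2 point(s)
Affine points: 12. Add the point at infinity: total = 13.

#E(F_19) = 13


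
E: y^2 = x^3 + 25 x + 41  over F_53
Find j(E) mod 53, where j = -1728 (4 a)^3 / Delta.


Delta = -16(4 a^3 + 27 b^2) mod 53 = 18
-1728 * (4 a)^3 = -1728 * (4*25)^3 mod 53 = 22
j = 22 * 18^(-1) mod 53 = 13

j = 13 (mod 53)


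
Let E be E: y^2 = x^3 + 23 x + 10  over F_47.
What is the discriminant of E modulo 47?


4 a^3 + 27 b^2 = 4*23^3 + 27*10^2 = 48668 + 2700 = 51368
Delta = -16 * (51368) = -821888
Delta mod 47 = 1

Delta = 1 (mod 47)


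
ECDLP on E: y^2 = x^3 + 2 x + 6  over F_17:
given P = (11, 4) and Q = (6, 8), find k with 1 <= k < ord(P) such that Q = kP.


Enumerate multiples of P until we hit Q = (6, 8):
  1P = (11, 4)
  2P = (13, 11)
  3P = (1, 14)
  4P = (6, 8)
Match found at i = 4.

k = 4


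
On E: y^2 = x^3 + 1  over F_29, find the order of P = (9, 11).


Compute successive multiples of P until we hit O:
  1P = (9, 11)
  2P = (4, 6)
  3P = (17, 10)
  4P = (8, 7)
  5P = (28, 0)
  6P = (8, 22)
  7P = (17, 19)
  8P = (4, 23)
  ... (continuing to 10P)
  10P = O

ord(P) = 10


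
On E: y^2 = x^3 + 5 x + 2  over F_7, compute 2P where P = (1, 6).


Doubling: s = (3 x1^2 + a) / (2 y1)
s = (3*1^2 + 5) / (2*6) mod 7 = 3
x3 = s^2 - 2 x1 mod 7 = 3^2 - 2*1 = 0
y3 = s (x1 - x3) - y1 mod 7 = 3 * (1 - 0) - 6 = 4

2P = (0, 4)


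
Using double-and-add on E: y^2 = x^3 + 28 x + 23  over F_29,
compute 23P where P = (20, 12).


k = 23 = 10111_2 (binary, LSB first: 11101)
Double-and-add from P = (20, 12):
  bit 0 = 1: acc = O + (20, 12) = (20, 12)
  bit 1 = 1: acc = (20, 12) + (22, 21) = (0, 20)
  bit 2 = 1: acc = (0, 20) + (8, 18) = (12, 12)
  bit 3 = 0: acc unchanged = (12, 12)
  bit 4 = 1: acc = (12, 12) + (11, 3) = (0, 9)

23P = (0, 9)


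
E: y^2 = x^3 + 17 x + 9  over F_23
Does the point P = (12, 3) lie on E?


Check whether y^2 = x^3 + 17 x + 9 (mod 23) for (x, y) = (12, 3).
LHS: y^2 = 3^2 mod 23 = 9
RHS: x^3 + 17 x + 9 = 12^3 + 17*12 + 9 mod 23 = 9
LHS = RHS

Yes, on the curve


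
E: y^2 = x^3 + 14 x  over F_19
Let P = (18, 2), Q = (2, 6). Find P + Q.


P != Q, so use the chord formula.
s = (y2 - y1) / (x2 - x1) = (4) / (3) mod 19 = 14
x3 = s^2 - x1 - x2 mod 19 = 14^2 - 18 - 2 = 5
y3 = s (x1 - x3) - y1 mod 19 = 14 * (18 - 5) - 2 = 9

P + Q = (5, 9)


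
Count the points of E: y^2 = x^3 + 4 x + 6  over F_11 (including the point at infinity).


For each x in F_11, count y with y^2 = x^3 + 4 x + 6 mod 11:
  x = 1: RHS = 0, y in [0]  -> 1 point(s)
  x = 2: RHS = 0, y in [0]  -> 1 point(s)
  x = 3: RHS = 1, y in [1, 10]  -> 2 point(s)
  x = 4: RHS = 9, y in [3, 8]  -> 2 point(s)
  x = 6: RHS = 4, y in [2, 9]  -> 2 point(s)
  x = 7: RHS = 3, y in [5, 6]  -> 2 point(s)
  x = 8: RHS = 0, y in [0]  -> 1 point(s)
  x = 9: RHS = 1, y in [1, 10]  -> 2 point(s)
  x = 10: RHS = 1, y in [1, 10]  -> 2 point(s)
Affine points: 15. Add the point at infinity: total = 16.

#E(F_11) = 16


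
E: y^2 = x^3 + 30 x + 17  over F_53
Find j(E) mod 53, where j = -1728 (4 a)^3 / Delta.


Delta = -16(4 a^3 + 27 b^2) mod 53 = 32
-1728 * (4 a)^3 = -1728 * (4*30)^3 mod 53 = 13
j = 13 * 32^(-1) mod 53 = 12

j = 12 (mod 53)


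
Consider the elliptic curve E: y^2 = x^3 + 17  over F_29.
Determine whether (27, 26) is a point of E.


Check whether y^2 = x^3 + 0 x + 17 (mod 29) for (x, y) = (27, 26).
LHS: y^2 = 26^2 mod 29 = 9
RHS: x^3 + 0 x + 17 = 27^3 + 0*27 + 17 mod 29 = 9
LHS = RHS

Yes, on the curve


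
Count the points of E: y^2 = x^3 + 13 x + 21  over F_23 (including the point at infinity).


For each x in F_23, count y with y^2 = x^3 + 13 x + 21 mod 23:
  x = 1: RHS = 12, y in [9, 14]  -> 2 point(s)
  x = 2: RHS = 9, y in [3, 20]  -> 2 point(s)
  x = 3: RHS = 18, y in [8, 15]  -> 2 point(s)
  x = 5: RHS = 4, y in [2, 21]  -> 2 point(s)
  x = 6: RHS = 16, y in [4, 19]  -> 2 point(s)
  x = 7: RHS = 18, y in [8, 15]  -> 2 point(s)
  x = 8: RHS = 16, y in [4, 19]  -> 2 point(s)
  x = 9: RHS = 16, y in [4, 19]  -> 2 point(s)
  x = 10: RHS = 1, y in [1, 22]  -> 2 point(s)
  x = 11: RHS = 0, y in [0]  -> 1 point(s)
  x = 13: RHS = 18, y in [8, 15]  -> 2 point(s)
  x = 14: RHS = 3, y in [7, 16]  -> 2 point(s)
  x = 15: RHS = 3, y in [7, 16]  -> 2 point(s)
  x = 16: RHS = 1, y in [1, 22]  -> 2 point(s)
  x = 17: RHS = 3, y in [7, 16]  -> 2 point(s)
  x = 20: RHS = 1, y in [1, 22]  -> 2 point(s)
Affine points: 31. Add the point at infinity: total = 32.

#E(F_23) = 32


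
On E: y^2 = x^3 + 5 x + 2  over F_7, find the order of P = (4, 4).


Compute successive multiples of P until we hit O:
  1P = (4, 4)
  2P = (1, 1)
  3P = (3, 4)
  4P = (0, 3)
  5P = (0, 4)
  6P = (3, 3)
  7P = (1, 6)
  8P = (4, 3)
  ... (continuing to 9P)
  9P = O

ord(P) = 9


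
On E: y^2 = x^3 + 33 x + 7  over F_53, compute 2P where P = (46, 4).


Doubling: s = (3 x1^2 + a) / (2 y1)
s = (3*46^2 + 33) / (2*4) mod 53 = 49
x3 = s^2 - 2 x1 mod 53 = 49^2 - 2*46 = 30
y3 = s (x1 - x3) - y1 mod 53 = 49 * (46 - 30) - 4 = 38

2P = (30, 38)


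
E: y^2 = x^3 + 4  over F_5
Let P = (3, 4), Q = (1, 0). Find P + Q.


P != Q, so use the chord formula.
s = (y2 - y1) / (x2 - x1) = (1) / (3) mod 5 = 2
x3 = s^2 - x1 - x2 mod 5 = 2^2 - 3 - 1 = 0
y3 = s (x1 - x3) - y1 mod 5 = 2 * (3 - 0) - 4 = 2

P + Q = (0, 2)


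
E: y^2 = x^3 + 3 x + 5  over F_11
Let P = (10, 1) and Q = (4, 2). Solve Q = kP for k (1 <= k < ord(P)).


Enumerate multiples of P until we hit Q = (4, 2):
  1P = (10, 1)
  2P = (0, 7)
  3P = (4, 2)
Match found at i = 3.

k = 3


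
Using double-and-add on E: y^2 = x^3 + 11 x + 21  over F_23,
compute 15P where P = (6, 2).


k = 15 = 1111_2 (binary, LSB first: 1111)
Double-and-add from P = (6, 2):
  bit 0 = 1: acc = O + (6, 2) = (6, 2)
  bit 1 = 1: acc = (6, 2) + (12, 15) = (18, 18)
  bit 2 = 1: acc = (18, 18) + (11, 22) = (7, 2)
  bit 3 = 1: acc = (7, 2) + (10, 21) = (18, 5)

15P = (18, 5)


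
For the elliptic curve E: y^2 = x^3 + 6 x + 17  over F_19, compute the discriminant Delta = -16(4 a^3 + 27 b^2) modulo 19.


4 a^3 + 27 b^2 = 4*6^3 + 27*17^2 = 864 + 7803 = 8667
Delta = -16 * (8667) = -138672
Delta mod 19 = 9

Delta = 9 (mod 19)


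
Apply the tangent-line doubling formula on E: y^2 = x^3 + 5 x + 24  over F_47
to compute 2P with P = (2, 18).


Doubling: s = (3 x1^2 + a) / (2 y1)
s = (3*2^2 + 5) / (2*18) mod 47 = 7
x3 = s^2 - 2 x1 mod 47 = 7^2 - 2*2 = 45
y3 = s (x1 - x3) - y1 mod 47 = 7 * (2 - 45) - 18 = 10

2P = (45, 10)


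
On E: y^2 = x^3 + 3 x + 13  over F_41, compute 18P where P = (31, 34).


k = 18 = 10010_2 (binary, LSB first: 01001)
Double-and-add from P = (31, 34):
  bit 0 = 0: acc unchanged = O
  bit 1 = 1: acc = O + (28, 27) = (28, 27)
  bit 2 = 0: acc unchanged = (28, 27)
  bit 3 = 0: acc unchanged = (28, 27)
  bit 4 = 1: acc = (28, 27) + (35, 36) = (24, 25)

18P = (24, 25)


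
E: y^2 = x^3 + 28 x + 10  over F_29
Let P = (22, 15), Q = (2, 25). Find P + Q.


P != Q, so use the chord formula.
s = (y2 - y1) / (x2 - x1) = (10) / (9) mod 29 = 14
x3 = s^2 - x1 - x2 mod 29 = 14^2 - 22 - 2 = 27
y3 = s (x1 - x3) - y1 mod 29 = 14 * (22 - 27) - 15 = 2

P + Q = (27, 2)


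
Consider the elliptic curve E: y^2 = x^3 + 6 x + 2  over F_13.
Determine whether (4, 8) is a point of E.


Check whether y^2 = x^3 + 6 x + 2 (mod 13) for (x, y) = (4, 8).
LHS: y^2 = 8^2 mod 13 = 12
RHS: x^3 + 6 x + 2 = 4^3 + 6*4 + 2 mod 13 = 12
LHS = RHS

Yes, on the curve


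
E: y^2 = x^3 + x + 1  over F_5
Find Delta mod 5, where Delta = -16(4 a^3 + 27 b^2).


4 a^3 + 27 b^2 = 4*1^3 + 27*1^2 = 4 + 27 = 31
Delta = -16 * (31) = -496
Delta mod 5 = 4

Delta = 4 (mod 5)


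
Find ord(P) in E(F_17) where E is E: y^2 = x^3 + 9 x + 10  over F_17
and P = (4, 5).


Compute successive multiples of P until we hit O:
  1P = (4, 5)
  2P = (8, 13)
  3P = (9, 2)
  4P = (3, 8)
  5P = (2, 6)
  6P = (7, 5)
  7P = (6, 12)
  8P = (15, 16)
  ... (continuing to 18P)
  18P = O

ord(P) = 18


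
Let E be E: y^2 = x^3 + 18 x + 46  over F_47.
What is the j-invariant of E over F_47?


Delta = -16(4 a^3 + 27 b^2) mod 47 = 17
-1728 * (4 a)^3 = -1728 * (4*18)^3 mod 47 = 43
j = 43 * 17^(-1) mod 47 = 44

j = 44 (mod 47)


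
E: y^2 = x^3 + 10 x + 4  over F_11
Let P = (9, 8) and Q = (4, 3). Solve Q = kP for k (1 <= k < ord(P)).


Enumerate multiples of P until we hit Q = (4, 3):
  1P = (9, 8)
  2P = (4, 3)
Match found at i = 2.

k = 2


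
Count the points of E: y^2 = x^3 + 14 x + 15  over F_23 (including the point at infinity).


For each x in F_23, count y with y^2 = x^3 + 14 x + 15 mod 23:
  x = 5: RHS = 3, y in [7, 16]  -> 2 point(s)
  x = 6: RHS = 16, y in [4, 19]  -> 2 point(s)
  x = 8: RHS = 18, y in [8, 15]  -> 2 point(s)
  x = 12: RHS = 2, y in [5, 18]  -> 2 point(s)
  x = 13: RHS = 2, y in [5, 18]  -> 2 point(s)
  x = 15: RHS = 12, y in [9, 14]  -> 2 point(s)
  x = 18: RHS = 4, y in [2, 21]  -> 2 point(s)
  x = 21: RHS = 2, y in [5, 18]  -> 2 point(s)
  x = 22: RHS = 0, y in [0]  -> 1 point(s)
Affine points: 17. Add the point at infinity: total = 18.

#E(F_23) = 18


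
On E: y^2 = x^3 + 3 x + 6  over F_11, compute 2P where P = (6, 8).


Doubling: s = (3 x1^2 + a) / (2 y1)
s = (3*6^2 + 3) / (2*8) mod 11 = 9
x3 = s^2 - 2 x1 mod 11 = 9^2 - 2*6 = 3
y3 = s (x1 - x3) - y1 mod 11 = 9 * (6 - 3) - 8 = 8

2P = (3, 8)


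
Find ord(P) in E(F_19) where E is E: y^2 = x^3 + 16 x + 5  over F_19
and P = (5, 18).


Compute successive multiples of P until we hit O:
  1P = (5, 18)
  2P = (13, 4)
  3P = (10, 5)
  4P = (10, 14)
  5P = (13, 15)
  6P = (5, 1)
  7P = O

ord(P) = 7


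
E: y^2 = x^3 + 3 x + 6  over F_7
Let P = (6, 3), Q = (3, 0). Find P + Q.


P != Q, so use the chord formula.
s = (y2 - y1) / (x2 - x1) = (4) / (4) mod 7 = 1
x3 = s^2 - x1 - x2 mod 7 = 1^2 - 6 - 3 = 6
y3 = s (x1 - x3) - y1 mod 7 = 1 * (6 - 6) - 3 = 4

P + Q = (6, 4)


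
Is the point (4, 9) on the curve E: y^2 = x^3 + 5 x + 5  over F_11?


Check whether y^2 = x^3 + 5 x + 5 (mod 11) for (x, y) = (4, 9).
LHS: y^2 = 9^2 mod 11 = 4
RHS: x^3 + 5 x + 5 = 4^3 + 5*4 + 5 mod 11 = 1
LHS != RHS

No, not on the curve


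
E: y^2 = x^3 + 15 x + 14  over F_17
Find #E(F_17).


For each x in F_17, count y with y^2 = x^3 + 15 x + 14 mod 17:
  x = 1: RHS = 13, y in [8, 9]  -> 2 point(s)
  x = 2: RHS = 1, y in [1, 16]  -> 2 point(s)
  x = 3: RHS = 1, y in [1, 16]  -> 2 point(s)
  x = 4: RHS = 2, y in [6, 11]  -> 2 point(s)
  x = 8: RHS = 0, y in [0]  -> 1 point(s)
  x = 10: RHS = 8, y in [5, 12]  -> 2 point(s)
  x = 12: RHS = 1, y in [1, 16]  -> 2 point(s)
  x = 13: RHS = 9, y in [3, 14]  -> 2 point(s)
  x = 16: RHS = 15, y in [7, 10]  -> 2 point(s)
Affine points: 17. Add the point at infinity: total = 18.

#E(F_17) = 18


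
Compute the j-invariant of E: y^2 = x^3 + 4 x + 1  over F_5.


Delta = -16(4 a^3 + 27 b^2) mod 5 = 2
-1728 * (4 a)^3 = -1728 * (4*4)^3 mod 5 = 2
j = 2 * 2^(-1) mod 5 = 1

j = 1 (mod 5)


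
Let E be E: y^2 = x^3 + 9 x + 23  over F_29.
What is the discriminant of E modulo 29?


4 a^3 + 27 b^2 = 4*9^3 + 27*23^2 = 2916 + 14283 = 17199
Delta = -16 * (17199) = -275184
Delta mod 29 = 26

Delta = 26 (mod 29)


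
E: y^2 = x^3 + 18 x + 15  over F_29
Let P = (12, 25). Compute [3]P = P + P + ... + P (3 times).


k = 3 = 11_2 (binary, LSB first: 11)
Double-and-add from P = (12, 25):
  bit 0 = 1: acc = O + (12, 25) = (12, 25)
  bit 1 = 1: acc = (12, 25) + (28, 5) = (25, 13)

3P = (25, 13)


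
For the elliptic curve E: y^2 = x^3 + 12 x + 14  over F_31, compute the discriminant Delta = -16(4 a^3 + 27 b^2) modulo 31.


4 a^3 + 27 b^2 = 4*12^3 + 27*14^2 = 6912 + 5292 = 12204
Delta = -16 * (12204) = -195264
Delta mod 31 = 5

Delta = 5 (mod 31)


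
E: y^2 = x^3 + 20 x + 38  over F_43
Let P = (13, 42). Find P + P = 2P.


Doubling: s = (3 x1^2 + a) / (2 y1)
s = (3*13^2 + 20) / (2*42) mod 43 = 16
x3 = s^2 - 2 x1 mod 43 = 16^2 - 2*13 = 15
y3 = s (x1 - x3) - y1 mod 43 = 16 * (13 - 15) - 42 = 12

2P = (15, 12)


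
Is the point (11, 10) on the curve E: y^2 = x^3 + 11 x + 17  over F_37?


Check whether y^2 = x^3 + 11 x + 17 (mod 37) for (x, y) = (11, 10).
LHS: y^2 = 10^2 mod 37 = 26
RHS: x^3 + 11 x + 17 = 11^3 + 11*11 + 17 mod 37 = 26
LHS = RHS

Yes, on the curve


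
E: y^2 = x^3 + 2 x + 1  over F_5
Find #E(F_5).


For each x in F_5, count y with y^2 = x^3 + 2 x + 1 mod 5:
  x = 0: RHS = 1, y in [1, 4]  -> 2 point(s)
  x = 1: RHS = 4, y in [2, 3]  -> 2 point(s)
  x = 3: RHS = 4, y in [2, 3]  -> 2 point(s)
Affine points: 6. Add the point at infinity: total = 7.

#E(F_5) = 7


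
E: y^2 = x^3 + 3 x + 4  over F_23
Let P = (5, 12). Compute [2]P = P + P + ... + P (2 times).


k = 2 = 10_2 (binary, LSB first: 01)
Double-and-add from P = (5, 12):
  bit 0 = 0: acc unchanged = O
  bit 1 = 1: acc = O + (2, 15) = (2, 15)

2P = (2, 15)


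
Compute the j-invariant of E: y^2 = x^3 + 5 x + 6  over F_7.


Delta = -16(4 a^3 + 27 b^2) mod 7 = 3
-1728 * (4 a)^3 = -1728 * (4*5)^3 mod 7 = 6
j = 6 * 3^(-1) mod 7 = 2

j = 2 (mod 7)


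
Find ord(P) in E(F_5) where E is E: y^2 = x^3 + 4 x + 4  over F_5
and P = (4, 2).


Compute successive multiples of P until we hit O:
  1P = (4, 2)
  2P = (1, 2)
  3P = (0, 3)
  4P = (2, 0)
  5P = (0, 2)
  6P = (1, 3)
  7P = (4, 3)
  8P = O

ord(P) = 8


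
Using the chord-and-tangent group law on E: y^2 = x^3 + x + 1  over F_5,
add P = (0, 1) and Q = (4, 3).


P != Q, so use the chord formula.
s = (y2 - y1) / (x2 - x1) = (2) / (4) mod 5 = 3
x3 = s^2 - x1 - x2 mod 5 = 3^2 - 0 - 4 = 0
y3 = s (x1 - x3) - y1 mod 5 = 3 * (0 - 0) - 1 = 4

P + Q = (0, 4)


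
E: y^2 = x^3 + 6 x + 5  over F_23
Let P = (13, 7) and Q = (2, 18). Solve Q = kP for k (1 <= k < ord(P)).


Enumerate multiples of P until we hit Q = (2, 18):
  1P = (13, 7)
  2P = (3, 21)
  3P = (20, 12)
  4P = (6, 21)
  5P = (8, 6)
  6P = (14, 2)
  7P = (21, 10)
  8P = (1, 9)
  9P = (2, 18)
Match found at i = 9.

k = 9


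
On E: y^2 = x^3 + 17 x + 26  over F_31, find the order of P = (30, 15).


Compute successive multiples of P until we hit O:
  1P = (30, 15)
  2P = (30, 16)
  3P = O

ord(P) = 3


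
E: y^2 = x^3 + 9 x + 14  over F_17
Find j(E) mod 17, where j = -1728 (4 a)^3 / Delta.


Delta = -16(4 a^3 + 27 b^2) mod 17 = 14
-1728 * (4 a)^3 = -1728 * (4*9)^3 mod 17 = 14
j = 14 * 14^(-1) mod 17 = 1

j = 1 (mod 17)


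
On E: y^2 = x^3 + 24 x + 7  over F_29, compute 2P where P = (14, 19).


Doubling: s = (3 x1^2 + a) / (2 y1)
s = (3*14^2 + 24) / (2*19) mod 29 = 10
x3 = s^2 - 2 x1 mod 29 = 10^2 - 2*14 = 14
y3 = s (x1 - x3) - y1 mod 29 = 10 * (14 - 14) - 19 = 10

2P = (14, 10)


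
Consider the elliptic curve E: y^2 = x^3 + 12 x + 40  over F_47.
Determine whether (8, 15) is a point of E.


Check whether y^2 = x^3 + 12 x + 40 (mod 47) for (x, y) = (8, 15).
LHS: y^2 = 15^2 mod 47 = 37
RHS: x^3 + 12 x + 40 = 8^3 + 12*8 + 40 mod 47 = 37
LHS = RHS

Yes, on the curve


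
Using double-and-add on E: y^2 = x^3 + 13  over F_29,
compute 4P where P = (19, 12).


k = 4 = 100_2 (binary, LSB first: 001)
Double-and-add from P = (19, 12):
  bit 0 = 0: acc unchanged = O
  bit 1 = 0: acc unchanged = O
  bit 2 = 1: acc = O + (19, 17) = (19, 17)

4P = (19, 17)


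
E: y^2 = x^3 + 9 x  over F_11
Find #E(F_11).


For each x in F_11, count y with y^2 = x^3 + 9 x + 0 mod 11:
  x = 0: RHS = 0, y in [0]  -> 1 point(s)
  x = 2: RHS = 4, y in [2, 9]  -> 2 point(s)
  x = 4: RHS = 1, y in [1, 10]  -> 2 point(s)
  x = 5: RHS = 5, y in [4, 7]  -> 2 point(s)
  x = 8: RHS = 1, y in [1, 10]  -> 2 point(s)
  x = 10: RHS = 1, y in [1, 10]  -> 2 point(s)
Affine points: 11. Add the point at infinity: total = 12.

#E(F_11) = 12


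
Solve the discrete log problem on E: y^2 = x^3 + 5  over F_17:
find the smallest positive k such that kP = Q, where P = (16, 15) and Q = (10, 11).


Enumerate multiples of P until we hit Q = (10, 11):
  1P = (16, 15)
  2P = (10, 6)
  3P = (6, 0)
  4P = (10, 11)
Match found at i = 4.

k = 4


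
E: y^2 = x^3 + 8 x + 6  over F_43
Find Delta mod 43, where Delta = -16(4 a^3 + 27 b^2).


4 a^3 + 27 b^2 = 4*8^3 + 27*6^2 = 2048 + 972 = 3020
Delta = -16 * (3020) = -48320
Delta mod 43 = 12

Delta = 12 (mod 43)


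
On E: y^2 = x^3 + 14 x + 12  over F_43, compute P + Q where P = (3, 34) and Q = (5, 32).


P != Q, so use the chord formula.
s = (y2 - y1) / (x2 - x1) = (41) / (2) mod 43 = 42
x3 = s^2 - x1 - x2 mod 43 = 42^2 - 3 - 5 = 36
y3 = s (x1 - x3) - y1 mod 43 = 42 * (3 - 36) - 34 = 42

P + Q = (36, 42)


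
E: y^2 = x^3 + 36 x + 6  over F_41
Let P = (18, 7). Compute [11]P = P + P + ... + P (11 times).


k = 11 = 1011_2 (binary, LSB first: 1101)
Double-and-add from P = (18, 7):
  bit 0 = 1: acc = O + (18, 7) = (18, 7)
  bit 1 = 1: acc = (18, 7) + (23, 2) = (1, 17)
  bit 2 = 0: acc unchanged = (1, 17)
  bit 3 = 1: acc = (1, 17) + (4, 38) = (3, 10)

11P = (3, 10)


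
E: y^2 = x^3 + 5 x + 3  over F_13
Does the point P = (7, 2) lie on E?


Check whether y^2 = x^3 + 5 x + 3 (mod 13) for (x, y) = (7, 2).
LHS: y^2 = 2^2 mod 13 = 4
RHS: x^3 + 5 x + 3 = 7^3 + 5*7 + 3 mod 13 = 4
LHS = RHS

Yes, on the curve


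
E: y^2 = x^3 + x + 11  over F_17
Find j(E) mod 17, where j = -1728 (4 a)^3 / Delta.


Delta = -16(4 a^3 + 27 b^2) mod 17 = 7
-1728 * (4 a)^3 = -1728 * (4*1)^3 mod 17 = 10
j = 10 * 7^(-1) mod 17 = 16

j = 16 (mod 17)


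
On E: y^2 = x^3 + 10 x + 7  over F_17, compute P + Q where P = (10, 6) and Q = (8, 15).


P != Q, so use the chord formula.
s = (y2 - y1) / (x2 - x1) = (9) / (15) mod 17 = 4
x3 = s^2 - x1 - x2 mod 17 = 4^2 - 10 - 8 = 15
y3 = s (x1 - x3) - y1 mod 17 = 4 * (10 - 15) - 6 = 8

P + Q = (15, 8)


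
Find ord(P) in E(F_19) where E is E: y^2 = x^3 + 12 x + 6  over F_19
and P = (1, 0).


Compute successive multiples of P until we hit O:
  1P = (1, 0)
  2P = O

ord(P) = 2


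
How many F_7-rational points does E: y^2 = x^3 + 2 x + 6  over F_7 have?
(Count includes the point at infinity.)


For each x in F_7, count y with y^2 = x^3 + 2 x + 6 mod 7:
  x = 1: RHS = 2, y in [3, 4]  -> 2 point(s)
  x = 2: RHS = 4, y in [2, 5]  -> 2 point(s)
  x = 3: RHS = 4, y in [2, 5]  -> 2 point(s)
  x = 4: RHS = 1, y in [1, 6]  -> 2 point(s)
  x = 5: RHS = 1, y in [1, 6]  -> 2 point(s)
Affine points: 10. Add the point at infinity: total = 11.

#E(F_7) = 11


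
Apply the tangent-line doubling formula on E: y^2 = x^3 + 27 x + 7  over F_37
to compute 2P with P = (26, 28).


Doubling: s = (3 x1^2 + a) / (2 y1)
s = (3*26^2 + 27) / (2*28) mod 37 = 3
x3 = s^2 - 2 x1 mod 37 = 3^2 - 2*26 = 31
y3 = s (x1 - x3) - y1 mod 37 = 3 * (26 - 31) - 28 = 31

2P = (31, 31)


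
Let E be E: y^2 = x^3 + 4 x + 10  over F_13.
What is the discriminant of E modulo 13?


4 a^3 + 27 b^2 = 4*4^3 + 27*10^2 = 256 + 2700 = 2956
Delta = -16 * (2956) = -47296
Delta mod 13 = 11

Delta = 11 (mod 13)


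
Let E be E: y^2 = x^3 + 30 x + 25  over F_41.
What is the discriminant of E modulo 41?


4 a^3 + 27 b^2 = 4*30^3 + 27*25^2 = 108000 + 16875 = 124875
Delta = -16 * (124875) = -1998000
Delta mod 41 = 12

Delta = 12 (mod 41)


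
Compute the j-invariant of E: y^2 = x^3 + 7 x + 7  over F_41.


Delta = -16(4 a^3 + 27 b^2) mod 41 = 12
-1728 * (4 a)^3 = -1728 * (4*7)^3 mod 41 = 21
j = 21 * 12^(-1) mod 41 = 12

j = 12 (mod 41)


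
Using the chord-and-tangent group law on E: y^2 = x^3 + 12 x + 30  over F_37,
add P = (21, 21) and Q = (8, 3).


P != Q, so use the chord formula.
s = (y2 - y1) / (x2 - x1) = (19) / (24) mod 37 = 27
x3 = s^2 - x1 - x2 mod 37 = 27^2 - 21 - 8 = 34
y3 = s (x1 - x3) - y1 mod 37 = 27 * (21 - 34) - 21 = 35

P + Q = (34, 35)


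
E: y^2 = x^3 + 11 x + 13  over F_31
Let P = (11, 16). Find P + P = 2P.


Doubling: s = (3 x1^2 + a) / (2 y1)
s = (3*11^2 + 11) / (2*16) mod 31 = 2
x3 = s^2 - 2 x1 mod 31 = 2^2 - 2*11 = 13
y3 = s (x1 - x3) - y1 mod 31 = 2 * (11 - 13) - 16 = 11

2P = (13, 11)


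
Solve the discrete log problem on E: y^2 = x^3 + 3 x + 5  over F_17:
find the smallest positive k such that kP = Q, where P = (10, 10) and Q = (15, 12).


Enumerate multiples of P until we hit Q = (15, 12):
  1P = (10, 10)
  2P = (15, 12)
Match found at i = 2.

k = 2


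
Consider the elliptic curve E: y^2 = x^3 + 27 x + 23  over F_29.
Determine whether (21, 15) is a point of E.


Check whether y^2 = x^3 + 27 x + 23 (mod 29) for (x, y) = (21, 15).
LHS: y^2 = 15^2 mod 29 = 22
RHS: x^3 + 27 x + 23 = 21^3 + 27*21 + 23 mod 29 = 20
LHS != RHS

No, not on the curve


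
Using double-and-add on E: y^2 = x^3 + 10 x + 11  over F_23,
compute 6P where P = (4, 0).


k = 6 = 110_2 (binary, LSB first: 011)
Double-and-add from P = (4, 0):
  bit 0 = 0: acc unchanged = O
  bit 1 = 1: acc = O + O = O
  bit 2 = 1: acc = O + O = O

6P = O


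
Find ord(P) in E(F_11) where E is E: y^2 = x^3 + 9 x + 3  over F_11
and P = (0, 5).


Compute successive multiples of P until we hit O:
  1P = (0, 5)
  2P = (4, 9)
  3P = (8, 9)
  4P = (6, 3)
  5P = (10, 2)
  6P = (10, 9)
  7P = (6, 8)
  8P = (8, 2)
  ... (continuing to 11P)
  11P = O

ord(P) = 11


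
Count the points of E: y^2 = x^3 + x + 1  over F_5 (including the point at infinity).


For each x in F_5, count y with y^2 = x^3 + 1 x + 1 mod 5:
  x = 0: RHS = 1, y in [1, 4]  -> 2 point(s)
  x = 2: RHS = 1, y in [1, 4]  -> 2 point(s)
  x = 3: RHS = 1, y in [1, 4]  -> 2 point(s)
  x = 4: RHS = 4, y in [2, 3]  -> 2 point(s)
Affine points: 8. Add the point at infinity: total = 9.

#E(F_5) = 9


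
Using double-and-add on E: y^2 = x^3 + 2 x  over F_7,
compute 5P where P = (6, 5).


k = 5 = 101_2 (binary, LSB first: 101)
Double-and-add from P = (6, 5):
  bit 0 = 1: acc = O + (6, 5) = (6, 5)
  bit 1 = 0: acc unchanged = (6, 5)
  bit 2 = 1: acc = (6, 5) + (0, 0) = (5, 4)

5P = (5, 4)


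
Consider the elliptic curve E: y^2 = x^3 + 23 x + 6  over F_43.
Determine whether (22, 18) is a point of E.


Check whether y^2 = x^3 + 23 x + 6 (mod 43) for (x, y) = (22, 18).
LHS: y^2 = 18^2 mod 43 = 23
RHS: x^3 + 23 x + 6 = 22^3 + 23*22 + 6 mod 43 = 23
LHS = RHS

Yes, on the curve


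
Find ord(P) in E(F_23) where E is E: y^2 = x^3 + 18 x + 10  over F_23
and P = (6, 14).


Compute successive multiples of P until we hit O:
  1P = (6, 14)
  2P = (14, 19)
  3P = (21, 14)
  4P = (19, 9)
  5P = (4, 10)
  6P = (17, 10)
  7P = (18, 5)
  8P = (1, 11)
  ... (continuing to 27P)
  27P = O

ord(P) = 27


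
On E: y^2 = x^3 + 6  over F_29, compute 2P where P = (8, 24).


Doubling: s = (3 x1^2 + a) / (2 y1)
s = (3*8^2 + 0) / (2*24) mod 29 = 4
x3 = s^2 - 2 x1 mod 29 = 4^2 - 2*8 = 0
y3 = s (x1 - x3) - y1 mod 29 = 4 * (8 - 0) - 24 = 8

2P = (0, 8)


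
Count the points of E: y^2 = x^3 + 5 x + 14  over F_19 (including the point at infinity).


For each x in F_19, count y with y^2 = x^3 + 5 x + 14 mod 19:
  x = 1: RHS = 1, y in [1, 18]  -> 2 point(s)
  x = 9: RHS = 9, y in [3, 16]  -> 2 point(s)
  x = 10: RHS = 0, y in [0]  -> 1 point(s)
  x = 12: RHS = 16, y in [4, 15]  -> 2 point(s)
  x = 14: RHS = 16, y in [4, 15]  -> 2 point(s)
  x = 15: RHS = 6, y in [5, 14]  -> 2 point(s)
Affine points: 11. Add the point at infinity: total = 12.

#E(F_19) = 12


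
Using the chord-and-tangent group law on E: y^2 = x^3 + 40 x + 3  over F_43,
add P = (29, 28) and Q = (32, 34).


P != Q, so use the chord formula.
s = (y2 - y1) / (x2 - x1) = (6) / (3) mod 43 = 2
x3 = s^2 - x1 - x2 mod 43 = 2^2 - 29 - 32 = 29
y3 = s (x1 - x3) - y1 mod 43 = 2 * (29 - 29) - 28 = 15

P + Q = (29, 15)


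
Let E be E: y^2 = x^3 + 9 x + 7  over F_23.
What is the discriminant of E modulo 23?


4 a^3 + 27 b^2 = 4*9^3 + 27*7^2 = 2916 + 1323 = 4239
Delta = -16 * (4239) = -67824
Delta mod 23 = 3

Delta = 3 (mod 23)


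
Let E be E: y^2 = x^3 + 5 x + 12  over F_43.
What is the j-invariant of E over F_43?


Delta = -16(4 a^3 + 27 b^2) mod 43 = 11
-1728 * (4 a)^3 = -1728 * (4*5)^3 mod 43 = 27
j = 27 * 11^(-1) mod 43 = 22

j = 22 (mod 43)


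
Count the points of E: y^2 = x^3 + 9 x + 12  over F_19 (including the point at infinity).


For each x in F_19, count y with y^2 = x^3 + 9 x + 12 mod 19:
  x = 2: RHS = 0, y in [0]  -> 1 point(s)
  x = 3: RHS = 9, y in [3, 16]  -> 2 point(s)
  x = 4: RHS = 17, y in [6, 13]  -> 2 point(s)
  x = 5: RHS = 11, y in [7, 12]  -> 2 point(s)
  x = 6: RHS = 16, y in [4, 15]  -> 2 point(s)
  x = 7: RHS = 0, y in [0]  -> 1 point(s)
  x = 8: RHS = 7, y in [8, 11]  -> 2 point(s)
  x = 9: RHS = 5, y in [9, 10]  -> 2 point(s)
  x = 10: RHS = 0, y in [0]  -> 1 point(s)
  x = 11: RHS = 17, y in [6, 13]  -> 2 point(s)
  x = 12: RHS = 5, y in [9, 10]  -> 2 point(s)
  x = 15: RHS = 7, y in [8, 11]  -> 2 point(s)
  x = 17: RHS = 5, y in [9, 10]  -> 2 point(s)
Affine points: 23. Add the point at infinity: total = 24.

#E(F_19) = 24


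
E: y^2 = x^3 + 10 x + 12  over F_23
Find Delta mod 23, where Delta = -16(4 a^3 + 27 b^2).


4 a^3 + 27 b^2 = 4*10^3 + 27*12^2 = 4000 + 3888 = 7888
Delta = -16 * (7888) = -126208
Delta mod 23 = 16

Delta = 16 (mod 23)


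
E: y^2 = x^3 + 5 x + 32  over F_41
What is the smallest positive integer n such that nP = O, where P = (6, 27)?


Compute successive multiples of P until we hit O:
  1P = (6, 27)
  2P = (8, 25)
  3P = (28, 36)
  4P = (2, 38)
  5P = (38, 20)
  6P = (30, 9)
  7P = (3, 22)
  8P = (12, 4)
  ... (continuing to 21P)
  21P = O

ord(P) = 21


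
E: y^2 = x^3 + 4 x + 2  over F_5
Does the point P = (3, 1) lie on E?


Check whether y^2 = x^3 + 4 x + 2 (mod 5) for (x, y) = (3, 1).
LHS: y^2 = 1^2 mod 5 = 1
RHS: x^3 + 4 x + 2 = 3^3 + 4*3 + 2 mod 5 = 1
LHS = RHS

Yes, on the curve


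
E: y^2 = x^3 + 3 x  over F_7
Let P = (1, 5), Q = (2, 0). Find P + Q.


P != Q, so use the chord formula.
s = (y2 - y1) / (x2 - x1) = (2) / (1) mod 7 = 2
x3 = s^2 - x1 - x2 mod 7 = 2^2 - 1 - 2 = 1
y3 = s (x1 - x3) - y1 mod 7 = 2 * (1 - 1) - 5 = 2

P + Q = (1, 2)


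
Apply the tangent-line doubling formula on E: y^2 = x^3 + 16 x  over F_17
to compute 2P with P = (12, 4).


Doubling: s = (3 x1^2 + a) / (2 y1)
s = (3*12^2 + 16) / (2*4) mod 17 = 5
x3 = s^2 - 2 x1 mod 17 = 5^2 - 2*12 = 1
y3 = s (x1 - x3) - y1 mod 17 = 5 * (12 - 1) - 4 = 0

2P = (1, 0)


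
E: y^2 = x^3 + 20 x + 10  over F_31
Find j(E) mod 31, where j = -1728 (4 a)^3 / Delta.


Delta = -16(4 a^3 + 27 b^2) mod 31 = 10
-1728 * (4 a)^3 = -1728 * (4*20)^3 mod 31 = 1
j = 1 * 10^(-1) mod 31 = 28

j = 28 (mod 31)


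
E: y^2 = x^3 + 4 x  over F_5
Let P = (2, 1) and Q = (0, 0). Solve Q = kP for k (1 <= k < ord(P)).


Enumerate multiples of P until we hit Q = (0, 0):
  1P = (2, 1)
  2P = (0, 0)
Match found at i = 2.

k = 2


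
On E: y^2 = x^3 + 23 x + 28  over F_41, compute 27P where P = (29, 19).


k = 27 = 11011_2 (binary, LSB first: 11011)
Double-and-add from P = (29, 19):
  bit 0 = 1: acc = O + (29, 19) = (29, 19)
  bit 1 = 1: acc = (29, 19) + (3, 1) = (17, 24)
  bit 2 = 0: acc unchanged = (17, 24)
  bit 3 = 1: acc = (17, 24) + (34, 37) = (13, 8)
  bit 4 = 1: acc = (13, 8) + (12, 8) = (16, 33)

27P = (16, 33)


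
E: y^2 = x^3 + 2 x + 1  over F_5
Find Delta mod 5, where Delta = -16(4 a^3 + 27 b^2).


4 a^3 + 27 b^2 = 4*2^3 + 27*1^2 = 32 + 27 = 59
Delta = -16 * (59) = -944
Delta mod 5 = 1

Delta = 1 (mod 5)


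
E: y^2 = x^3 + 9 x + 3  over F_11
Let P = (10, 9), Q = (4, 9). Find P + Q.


P != Q, so use the chord formula.
s = (y2 - y1) / (x2 - x1) = (0) / (5) mod 11 = 0
x3 = s^2 - x1 - x2 mod 11 = 0^2 - 10 - 4 = 8
y3 = s (x1 - x3) - y1 mod 11 = 0 * (10 - 8) - 9 = 2

P + Q = (8, 2)


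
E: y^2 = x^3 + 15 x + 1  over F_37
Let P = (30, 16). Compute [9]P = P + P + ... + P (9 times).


k = 9 = 1001_2 (binary, LSB first: 1001)
Double-and-add from P = (30, 16):
  bit 0 = 1: acc = O + (30, 16) = (30, 16)
  bit 1 = 0: acc unchanged = (30, 16)
  bit 2 = 0: acc unchanged = (30, 16)
  bit 3 = 1: acc = (30, 16) + (28, 32) = (6, 14)

9P = (6, 14)


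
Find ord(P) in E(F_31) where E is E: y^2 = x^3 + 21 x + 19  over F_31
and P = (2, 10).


Compute successive multiples of P until we hit O:
  1P = (2, 10)
  2P = (5, 30)
  3P = (3, 4)
  4P = (0, 9)
  5P = (6, 19)
  6P = (30, 20)
  7P = (17, 9)
  8P = (16, 24)
  ... (continuing to 20P)
  20P = O

ord(P) = 20


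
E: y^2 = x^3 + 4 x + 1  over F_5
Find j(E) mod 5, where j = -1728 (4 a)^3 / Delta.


Delta = -16(4 a^3 + 27 b^2) mod 5 = 2
-1728 * (4 a)^3 = -1728 * (4*4)^3 mod 5 = 2
j = 2 * 2^(-1) mod 5 = 1

j = 1 (mod 5)


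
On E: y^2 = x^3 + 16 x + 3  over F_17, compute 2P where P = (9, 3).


Doubling: s = (3 x1^2 + a) / (2 y1)
s = (3*9^2 + 16) / (2*3) mod 17 = 12
x3 = s^2 - 2 x1 mod 17 = 12^2 - 2*9 = 7
y3 = s (x1 - x3) - y1 mod 17 = 12 * (9 - 7) - 3 = 4

2P = (7, 4)


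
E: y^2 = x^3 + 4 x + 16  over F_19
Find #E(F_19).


For each x in F_19, count y with y^2 = x^3 + 4 x + 16 mod 19:
  x = 0: RHS = 16, y in [4, 15]  -> 2 point(s)
  x = 3: RHS = 17, y in [6, 13]  -> 2 point(s)
  x = 4: RHS = 1, y in [1, 18]  -> 2 point(s)
  x = 5: RHS = 9, y in [3, 16]  -> 2 point(s)
  x = 6: RHS = 9, y in [3, 16]  -> 2 point(s)
  x = 7: RHS = 7, y in [8, 11]  -> 2 point(s)
  x = 8: RHS = 9, y in [3, 16]  -> 2 point(s)
  x = 10: RHS = 11, y in [7, 12]  -> 2 point(s)
  x = 11: RHS = 4, y in [2, 17]  -> 2 point(s)
  x = 12: RHS = 6, y in [5, 14]  -> 2 point(s)
  x = 13: RHS = 4, y in [2, 17]  -> 2 point(s)
  x = 14: RHS = 4, y in [2, 17]  -> 2 point(s)
  x = 17: RHS = 0, y in [0]  -> 1 point(s)
  x = 18: RHS = 11, y in [7, 12]  -> 2 point(s)
Affine points: 27. Add the point at infinity: total = 28.

#E(F_19) = 28
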